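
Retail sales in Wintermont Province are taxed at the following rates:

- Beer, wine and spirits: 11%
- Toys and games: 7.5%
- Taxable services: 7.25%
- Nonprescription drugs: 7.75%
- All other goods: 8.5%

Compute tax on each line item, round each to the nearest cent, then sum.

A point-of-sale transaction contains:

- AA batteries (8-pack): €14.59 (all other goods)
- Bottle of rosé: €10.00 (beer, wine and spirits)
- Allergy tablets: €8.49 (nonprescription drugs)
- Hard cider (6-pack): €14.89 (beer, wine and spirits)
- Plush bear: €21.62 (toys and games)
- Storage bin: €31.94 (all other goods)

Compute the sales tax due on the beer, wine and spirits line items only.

Bottle of rosé €10.00: beer, wine and spirits → 11% → €1.10
Hard cider (6-pack) €14.89: beer, wine and spirits → 11% → €1.64
Tax on beer, wine and spirits = €1.10 + €1.64 = €2.74

€2.74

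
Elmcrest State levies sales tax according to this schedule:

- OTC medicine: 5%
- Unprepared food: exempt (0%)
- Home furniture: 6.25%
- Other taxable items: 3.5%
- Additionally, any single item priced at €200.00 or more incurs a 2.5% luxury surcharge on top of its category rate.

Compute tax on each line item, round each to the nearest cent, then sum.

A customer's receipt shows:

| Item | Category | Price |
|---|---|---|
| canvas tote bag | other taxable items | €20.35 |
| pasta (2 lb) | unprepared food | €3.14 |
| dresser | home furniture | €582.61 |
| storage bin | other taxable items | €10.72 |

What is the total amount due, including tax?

€668.89

Canvas tote bag €20.35: other taxable items → 3.5% → €0.71
Pasta (2 lb) €3.14: unprepared food → 0% → €0.00
Dresser €582.61: home furniture → 6.25% + 2.5% surcharge = 8.75% → €50.98
Storage bin €10.72: other taxable items → 3.5% → €0.38
Subtotal = €616.82; tax = €52.07; total due = €668.89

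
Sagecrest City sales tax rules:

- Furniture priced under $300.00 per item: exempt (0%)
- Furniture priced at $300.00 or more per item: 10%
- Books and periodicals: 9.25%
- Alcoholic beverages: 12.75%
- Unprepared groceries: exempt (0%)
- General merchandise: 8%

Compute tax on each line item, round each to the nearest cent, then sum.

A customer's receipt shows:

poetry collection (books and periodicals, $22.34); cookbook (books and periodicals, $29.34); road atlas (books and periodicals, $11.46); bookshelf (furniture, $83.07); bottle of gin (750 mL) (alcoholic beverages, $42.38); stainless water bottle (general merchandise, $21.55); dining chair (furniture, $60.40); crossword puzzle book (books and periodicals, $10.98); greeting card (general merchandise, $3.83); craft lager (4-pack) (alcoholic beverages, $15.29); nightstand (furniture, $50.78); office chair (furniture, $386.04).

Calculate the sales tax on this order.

$54.84

Poetry collection $22.34: books and periodicals → 9.25% → $2.07
Cookbook $29.34: books and periodicals → 9.25% → $2.71
Road atlas $11.46: books and periodicals → 9.25% → $1.06
Bookshelf $83.07: furniture, under $300.00 → 0% → $0.00
Bottle of gin (750 mL) $42.38: alcoholic beverages → 12.75% → $5.40
Stainless water bottle $21.55: general merchandise → 8% → $1.72
Dining chair $60.40: furniture, under $300.00 → 0% → $0.00
Crossword puzzle book $10.98: books and periodicals → 9.25% → $1.02
Greeting card $3.83: general merchandise → 8% → $0.31
Craft lager (4-pack) $15.29: alcoholic beverages → 12.75% → $1.95
Nightstand $50.78: furniture, under $300.00 → 0% → $0.00
Office chair $386.04: furniture, $300.00 or more → 10% → $38.60
Total tax = $2.07 + $2.71 + $1.06 + $5.40 + $1.72 + $1.02 + $0.31 + $1.95 + $38.60 = $54.84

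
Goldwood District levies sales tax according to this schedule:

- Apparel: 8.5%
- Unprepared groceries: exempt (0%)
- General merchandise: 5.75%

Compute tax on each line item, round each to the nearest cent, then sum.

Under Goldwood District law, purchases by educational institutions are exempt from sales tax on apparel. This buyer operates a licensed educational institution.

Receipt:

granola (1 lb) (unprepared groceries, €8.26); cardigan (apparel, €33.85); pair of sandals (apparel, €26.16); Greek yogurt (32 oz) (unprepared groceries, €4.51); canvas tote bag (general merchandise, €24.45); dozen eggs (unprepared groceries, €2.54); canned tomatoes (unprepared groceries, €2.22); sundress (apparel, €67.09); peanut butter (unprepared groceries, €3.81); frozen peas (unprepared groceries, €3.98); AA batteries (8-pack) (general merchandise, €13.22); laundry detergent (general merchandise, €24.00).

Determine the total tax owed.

€3.55

Granola (1 lb) €8.26: unprepared groceries → 0% → €0.00
Cardigan €33.85: apparel, buyer-exempt → 0% → €0.00
Pair of sandals €26.16: apparel, buyer-exempt → 0% → €0.00
Greek yogurt (32 oz) €4.51: unprepared groceries → 0% → €0.00
Canvas tote bag €24.45: general merchandise → 5.75% → €1.41
Dozen eggs €2.54: unprepared groceries → 0% → €0.00
Canned tomatoes €2.22: unprepared groceries → 0% → €0.00
Sundress €67.09: apparel, buyer-exempt → 0% → €0.00
Peanut butter €3.81: unprepared groceries → 0% → €0.00
Frozen peas €3.98: unprepared groceries → 0% → €0.00
AA batteries (8-pack) €13.22: general merchandise → 5.75% → €0.76
Laundry detergent €24.00: general merchandise → 5.75% → €1.38
Total tax = €1.41 + €0.76 + €1.38 = €3.55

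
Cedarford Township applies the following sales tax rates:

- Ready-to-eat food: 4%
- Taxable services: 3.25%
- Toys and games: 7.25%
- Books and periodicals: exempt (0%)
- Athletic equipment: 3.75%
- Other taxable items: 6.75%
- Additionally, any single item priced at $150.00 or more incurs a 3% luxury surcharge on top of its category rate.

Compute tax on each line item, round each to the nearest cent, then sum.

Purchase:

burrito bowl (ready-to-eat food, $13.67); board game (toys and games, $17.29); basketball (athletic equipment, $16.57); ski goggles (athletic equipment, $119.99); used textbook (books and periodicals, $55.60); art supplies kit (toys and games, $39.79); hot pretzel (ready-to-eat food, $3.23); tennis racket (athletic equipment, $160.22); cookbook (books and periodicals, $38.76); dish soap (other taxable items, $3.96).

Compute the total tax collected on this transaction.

$21.01

Burrito bowl $13.67: ready-to-eat food → 4% → $0.55
Board game $17.29: toys and games → 7.25% → $1.25
Basketball $16.57: athletic equipment → 3.75% → $0.62
Ski goggles $119.99: athletic equipment → 3.75% → $4.50
Used textbook $55.60: books and periodicals → 0% → $0.00
Art supplies kit $39.79: toys and games → 7.25% → $2.88
Hot pretzel $3.23: ready-to-eat food → 4% → $0.13
Tennis racket $160.22: athletic equipment → 3.75% + 3% surcharge = 6.75% → $10.81
Cookbook $38.76: books and periodicals → 0% → $0.00
Dish soap $3.96: other taxable items → 6.75% → $0.27
Total tax = $0.55 + $1.25 + $0.62 + $4.50 + $2.88 + $0.13 + $10.81 + $0.27 = $21.01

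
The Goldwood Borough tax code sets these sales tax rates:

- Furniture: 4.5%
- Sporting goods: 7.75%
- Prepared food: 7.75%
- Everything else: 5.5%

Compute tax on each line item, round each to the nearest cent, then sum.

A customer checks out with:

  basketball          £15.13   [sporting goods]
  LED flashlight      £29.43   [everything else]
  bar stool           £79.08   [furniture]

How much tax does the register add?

Basketball £15.13: sporting goods → 7.75% → £1.17
LED flashlight £29.43: everything else → 5.5% → £1.62
Bar stool £79.08: furniture → 4.5% → £3.56
Total tax = £1.17 + £1.62 + £3.56 = £6.35

£6.35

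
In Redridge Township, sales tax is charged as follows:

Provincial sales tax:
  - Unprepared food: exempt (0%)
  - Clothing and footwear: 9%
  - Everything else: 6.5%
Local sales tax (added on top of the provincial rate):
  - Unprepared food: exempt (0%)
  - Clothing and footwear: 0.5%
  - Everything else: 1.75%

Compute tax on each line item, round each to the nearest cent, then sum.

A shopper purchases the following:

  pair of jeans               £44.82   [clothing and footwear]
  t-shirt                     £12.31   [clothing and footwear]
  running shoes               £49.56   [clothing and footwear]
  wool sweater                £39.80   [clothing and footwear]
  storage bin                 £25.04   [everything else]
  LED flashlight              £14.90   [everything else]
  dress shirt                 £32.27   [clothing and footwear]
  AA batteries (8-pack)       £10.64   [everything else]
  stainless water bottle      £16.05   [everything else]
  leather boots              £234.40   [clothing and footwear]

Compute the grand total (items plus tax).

Pair of jeans £44.82: clothing and footwear → 9% + 0.5% local = 9.5% → £4.26
T-shirt £12.31: clothing and footwear → 9% + 0.5% local = 9.5% → £1.17
Running shoes £49.56: clothing and footwear → 9% + 0.5% local = 9.5% → £4.71
Wool sweater £39.80: clothing and footwear → 9% + 0.5% local = 9.5% → £3.78
Storage bin £25.04: everything else → 6.5% + 1.75% local = 8.25% → £2.07
LED flashlight £14.90: everything else → 6.5% + 1.75% local = 8.25% → £1.23
Dress shirt £32.27: clothing and footwear → 9% + 0.5% local = 9.5% → £3.07
AA batteries (8-pack) £10.64: everything else → 6.5% + 1.75% local = 8.25% → £0.88
Stainless water bottle £16.05: everything else → 6.5% + 1.75% local = 8.25% → £1.32
Leather boots £234.40: clothing and footwear → 9% + 0.5% local = 9.5% → £22.27
Subtotal = £479.79; tax = £44.76; total due = £524.55

£524.55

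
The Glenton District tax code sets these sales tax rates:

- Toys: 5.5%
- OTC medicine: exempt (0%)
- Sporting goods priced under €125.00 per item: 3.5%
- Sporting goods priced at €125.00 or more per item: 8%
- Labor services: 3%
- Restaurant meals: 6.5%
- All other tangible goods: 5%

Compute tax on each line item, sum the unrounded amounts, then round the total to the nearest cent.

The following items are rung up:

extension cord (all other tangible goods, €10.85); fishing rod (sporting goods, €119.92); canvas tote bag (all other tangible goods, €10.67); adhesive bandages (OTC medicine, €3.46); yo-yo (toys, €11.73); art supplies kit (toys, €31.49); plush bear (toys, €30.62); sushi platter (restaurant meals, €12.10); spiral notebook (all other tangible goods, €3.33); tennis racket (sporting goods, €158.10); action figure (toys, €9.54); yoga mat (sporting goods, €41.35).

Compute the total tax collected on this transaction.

Extension cord €10.85: all other tangible goods → 5% → €0.5425
Fishing rod €119.92: sporting goods, under €125.00 → 3.5% → €4.1972
Canvas tote bag €10.67: all other tangible goods → 5% → €0.5335
Adhesive bandages €3.46: OTC medicine → 0% → €0.00
Yo-yo €11.73: toys → 5.5% → €0.64515
Art supplies kit €31.49: toys → 5.5% → €1.73195
Plush bear €30.62: toys → 5.5% → €1.6841
Sushi platter €12.10: restaurant meals → 6.5% → €0.7865
Spiral notebook €3.33: all other tangible goods → 5% → €0.1665
Tennis racket €158.10: sporting goods, €125.00 or more → 8% → €12.648
Action figure €9.54: toys → 5.5% → €0.5247
Yoga mat €41.35: sporting goods, under €125.00 → 3.5% → €1.44725
Unrounded tax sum = €24.90735 → €24.91

€24.91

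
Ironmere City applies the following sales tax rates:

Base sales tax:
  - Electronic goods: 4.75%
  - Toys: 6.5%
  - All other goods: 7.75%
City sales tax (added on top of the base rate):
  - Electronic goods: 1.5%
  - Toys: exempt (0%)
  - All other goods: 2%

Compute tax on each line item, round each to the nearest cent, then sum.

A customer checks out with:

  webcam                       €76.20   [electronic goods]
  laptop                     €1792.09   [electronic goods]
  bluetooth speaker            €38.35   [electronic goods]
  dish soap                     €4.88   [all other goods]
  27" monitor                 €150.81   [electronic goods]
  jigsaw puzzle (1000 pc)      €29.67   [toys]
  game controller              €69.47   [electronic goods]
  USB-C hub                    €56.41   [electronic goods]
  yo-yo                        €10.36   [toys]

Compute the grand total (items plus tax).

Webcam €76.20: electronic goods → 4.75% + 1.5% city = 6.25% → €4.76
Laptop €1792.09: electronic goods → 4.75% + 1.5% city = 6.25% → €112.01
Bluetooth speaker €38.35: electronic goods → 4.75% + 1.5% city = 6.25% → €2.40
Dish soap €4.88: all other goods → 7.75% + 2% city = 9.75% → €0.48
27" monitor €150.81: electronic goods → 4.75% + 1.5% city = 6.25% → €9.43
Jigsaw puzzle (1000 pc) €29.67: toys → 6.5% + 0% city = 6.5% → €1.93
Game controller €69.47: electronic goods → 4.75% + 1.5% city = 6.25% → €4.34
USB-C hub €56.41: electronic goods → 4.75% + 1.5% city = 6.25% → €3.53
Yo-yo €10.36: toys → 6.5% + 0% city = 6.5% → €0.67
Subtotal = €2228.24; tax = €139.55; total due = €2367.79

€2367.79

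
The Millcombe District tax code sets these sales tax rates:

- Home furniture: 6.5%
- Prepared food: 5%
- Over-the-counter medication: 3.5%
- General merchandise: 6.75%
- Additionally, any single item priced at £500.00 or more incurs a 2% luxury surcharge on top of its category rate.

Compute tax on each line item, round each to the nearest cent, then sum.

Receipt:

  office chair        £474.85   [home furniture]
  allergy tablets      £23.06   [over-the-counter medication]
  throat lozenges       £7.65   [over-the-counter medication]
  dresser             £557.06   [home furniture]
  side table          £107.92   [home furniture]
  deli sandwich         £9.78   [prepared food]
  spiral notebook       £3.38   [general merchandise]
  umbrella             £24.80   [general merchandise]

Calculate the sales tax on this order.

£88.70

Office chair £474.85: home furniture → 6.5% → £30.87
Allergy tablets £23.06: over-the-counter medication → 3.5% → £0.81
Throat lozenges £7.65: over-the-counter medication → 3.5% → £0.27
Dresser £557.06: home furniture → 6.5% + 2% surcharge = 8.5% → £47.35
Side table £107.92: home furniture → 6.5% → £7.01
Deli sandwich £9.78: prepared food → 5% → £0.49
Spiral notebook £3.38: general merchandise → 6.75% → £0.23
Umbrella £24.80: general merchandise → 6.75% → £1.67
Total tax = £30.87 + £0.81 + £0.27 + £47.35 + £7.01 + £0.49 + £0.23 + £1.67 = £88.70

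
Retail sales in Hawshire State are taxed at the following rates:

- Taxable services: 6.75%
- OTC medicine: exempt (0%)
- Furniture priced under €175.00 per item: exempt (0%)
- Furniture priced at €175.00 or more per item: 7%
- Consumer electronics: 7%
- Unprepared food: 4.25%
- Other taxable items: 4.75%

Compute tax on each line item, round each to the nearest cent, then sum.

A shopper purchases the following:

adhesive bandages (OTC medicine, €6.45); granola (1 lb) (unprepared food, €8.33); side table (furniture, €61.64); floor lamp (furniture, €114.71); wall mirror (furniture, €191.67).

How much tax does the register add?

Adhesive bandages €6.45: OTC medicine → 0% → €0.00
Granola (1 lb) €8.33: unprepared food → 4.25% → €0.35
Side table €61.64: furniture, under €175.00 → 0% → €0.00
Floor lamp €114.71: furniture, under €175.00 → 0% → €0.00
Wall mirror €191.67: furniture, €175.00 or more → 7% → €13.42
Total tax = €0.35 + €13.42 = €13.77

€13.77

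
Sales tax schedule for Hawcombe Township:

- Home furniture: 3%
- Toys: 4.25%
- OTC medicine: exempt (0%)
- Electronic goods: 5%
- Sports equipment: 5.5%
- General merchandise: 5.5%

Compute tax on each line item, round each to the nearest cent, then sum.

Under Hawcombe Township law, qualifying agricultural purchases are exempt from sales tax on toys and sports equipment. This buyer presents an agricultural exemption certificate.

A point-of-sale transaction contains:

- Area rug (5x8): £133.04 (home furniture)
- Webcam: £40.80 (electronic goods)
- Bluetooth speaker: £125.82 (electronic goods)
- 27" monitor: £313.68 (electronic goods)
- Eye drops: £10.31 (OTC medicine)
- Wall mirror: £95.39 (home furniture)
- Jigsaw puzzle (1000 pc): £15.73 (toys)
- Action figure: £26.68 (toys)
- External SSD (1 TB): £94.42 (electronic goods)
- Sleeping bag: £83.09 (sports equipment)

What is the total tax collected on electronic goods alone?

£28.73

Webcam £40.80: electronic goods → 5% → £2.04
Bluetooth speaker £125.82: electronic goods → 5% → £6.29
27" monitor £313.68: electronic goods → 5% → £15.68
External SSD (1 TB) £94.42: electronic goods → 5% → £4.72
Tax on electronic goods = £2.04 + £6.29 + £15.68 + £4.72 = £28.73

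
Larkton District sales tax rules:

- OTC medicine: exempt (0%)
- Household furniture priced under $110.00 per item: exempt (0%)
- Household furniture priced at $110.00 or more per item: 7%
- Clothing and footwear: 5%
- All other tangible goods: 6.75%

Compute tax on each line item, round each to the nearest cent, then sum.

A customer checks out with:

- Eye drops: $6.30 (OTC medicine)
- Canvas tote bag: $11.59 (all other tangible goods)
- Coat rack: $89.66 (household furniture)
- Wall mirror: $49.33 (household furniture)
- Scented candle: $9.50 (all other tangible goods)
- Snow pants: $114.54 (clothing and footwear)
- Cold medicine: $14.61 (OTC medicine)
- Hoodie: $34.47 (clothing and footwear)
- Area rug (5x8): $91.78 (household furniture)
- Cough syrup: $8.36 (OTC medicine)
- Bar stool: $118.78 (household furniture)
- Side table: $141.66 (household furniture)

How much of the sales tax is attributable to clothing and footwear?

$7.45

Snow pants $114.54: clothing and footwear → 5% → $5.73
Hoodie $34.47: clothing and footwear → 5% → $1.72
Tax on clothing and footwear = $5.73 + $1.72 = $7.45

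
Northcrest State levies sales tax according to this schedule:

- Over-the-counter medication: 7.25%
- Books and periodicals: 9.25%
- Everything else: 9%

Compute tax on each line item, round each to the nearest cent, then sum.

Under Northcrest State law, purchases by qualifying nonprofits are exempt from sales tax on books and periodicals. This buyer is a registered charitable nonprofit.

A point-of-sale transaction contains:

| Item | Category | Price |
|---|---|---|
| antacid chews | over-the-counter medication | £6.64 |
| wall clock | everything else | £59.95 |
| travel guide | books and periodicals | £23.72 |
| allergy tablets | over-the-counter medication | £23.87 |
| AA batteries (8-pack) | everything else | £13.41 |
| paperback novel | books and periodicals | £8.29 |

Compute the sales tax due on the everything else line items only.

Wall clock £59.95: everything else → 9% → £5.40
AA batteries (8-pack) £13.41: everything else → 9% → £1.21
Tax on everything else = £5.40 + £1.21 = £6.61

£6.61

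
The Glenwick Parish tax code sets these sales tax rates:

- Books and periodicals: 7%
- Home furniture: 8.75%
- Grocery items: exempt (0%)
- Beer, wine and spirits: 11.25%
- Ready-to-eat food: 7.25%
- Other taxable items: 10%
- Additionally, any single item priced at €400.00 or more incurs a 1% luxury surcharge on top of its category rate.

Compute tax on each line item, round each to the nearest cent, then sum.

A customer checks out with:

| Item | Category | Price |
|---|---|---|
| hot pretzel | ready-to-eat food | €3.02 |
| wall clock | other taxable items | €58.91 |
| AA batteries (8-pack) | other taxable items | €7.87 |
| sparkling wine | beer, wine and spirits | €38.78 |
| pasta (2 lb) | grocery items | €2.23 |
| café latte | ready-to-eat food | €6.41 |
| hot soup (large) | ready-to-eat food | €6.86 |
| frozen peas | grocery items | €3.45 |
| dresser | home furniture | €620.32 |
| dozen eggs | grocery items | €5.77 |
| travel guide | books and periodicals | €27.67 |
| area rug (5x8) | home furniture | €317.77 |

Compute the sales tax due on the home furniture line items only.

Dresser €620.32: home furniture → 8.75% + 1% surcharge = 9.75% → €60.48
Area rug (5x8) €317.77: home furniture → 8.75% → €27.80
Tax on home furniture = €60.48 + €27.80 = €88.28

€88.28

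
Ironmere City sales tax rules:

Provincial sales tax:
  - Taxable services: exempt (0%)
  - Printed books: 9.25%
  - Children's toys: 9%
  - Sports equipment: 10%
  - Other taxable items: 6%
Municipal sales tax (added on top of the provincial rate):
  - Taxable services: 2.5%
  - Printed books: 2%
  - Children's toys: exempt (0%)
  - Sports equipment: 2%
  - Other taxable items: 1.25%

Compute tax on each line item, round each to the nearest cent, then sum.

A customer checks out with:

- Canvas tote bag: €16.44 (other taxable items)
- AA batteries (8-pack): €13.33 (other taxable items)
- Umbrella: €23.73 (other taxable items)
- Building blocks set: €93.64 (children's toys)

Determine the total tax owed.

Canvas tote bag €16.44: other taxable items → 6% + 1.25% municipal = 7.25% → €1.19
AA batteries (8-pack) €13.33: other taxable items → 6% + 1.25% municipal = 7.25% → €0.97
Umbrella €23.73: other taxable items → 6% + 1.25% municipal = 7.25% → €1.72
Building blocks set €93.64: children's toys → 9% + 0% municipal = 9% → €8.43
Total tax = €1.19 + €0.97 + €1.72 + €8.43 = €12.31

€12.31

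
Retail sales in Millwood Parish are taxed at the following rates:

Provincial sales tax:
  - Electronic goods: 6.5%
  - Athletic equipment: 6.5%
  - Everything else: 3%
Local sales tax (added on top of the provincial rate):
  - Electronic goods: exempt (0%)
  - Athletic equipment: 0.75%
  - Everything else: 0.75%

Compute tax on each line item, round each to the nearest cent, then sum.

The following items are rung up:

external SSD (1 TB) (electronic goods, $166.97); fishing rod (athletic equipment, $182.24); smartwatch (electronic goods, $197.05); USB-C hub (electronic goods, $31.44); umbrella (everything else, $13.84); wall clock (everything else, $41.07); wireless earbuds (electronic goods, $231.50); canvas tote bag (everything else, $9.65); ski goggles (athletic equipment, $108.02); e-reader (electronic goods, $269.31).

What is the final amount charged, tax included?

$1332.81

External SSD (1 TB) $166.97: electronic goods → 6.5% + 0% local = 6.5% → $10.85
Fishing rod $182.24: athletic equipment → 6.5% + 0.75% local = 7.25% → $13.21
Smartwatch $197.05: electronic goods → 6.5% + 0% local = 6.5% → $12.81
USB-C hub $31.44: electronic goods → 6.5% + 0% local = 6.5% → $2.04
Umbrella $13.84: everything else → 3% + 0.75% local = 3.75% → $0.52
Wall clock $41.07: everything else → 3% + 0.75% local = 3.75% → $1.54
Wireless earbuds $231.50: electronic goods → 6.5% + 0% local = 6.5% → $15.05
Canvas tote bag $9.65: everything else → 3% + 0.75% local = 3.75% → $0.36
Ski goggles $108.02: athletic equipment → 6.5% + 0.75% local = 7.25% → $7.83
E-reader $269.31: electronic goods → 6.5% + 0% local = 6.5% → $17.51
Subtotal = $1251.09; tax = $81.72; total due = $1332.81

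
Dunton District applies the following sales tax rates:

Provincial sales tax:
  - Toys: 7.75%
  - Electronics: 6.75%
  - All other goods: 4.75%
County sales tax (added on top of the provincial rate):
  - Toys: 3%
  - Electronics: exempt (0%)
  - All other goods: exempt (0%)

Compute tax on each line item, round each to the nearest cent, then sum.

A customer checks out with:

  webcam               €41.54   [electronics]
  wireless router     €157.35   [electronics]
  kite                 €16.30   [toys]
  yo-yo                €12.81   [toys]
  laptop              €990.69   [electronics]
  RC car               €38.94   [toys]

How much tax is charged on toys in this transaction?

Kite €16.30: toys → 7.75% + 3% county = 10.75% → €1.75
Yo-yo €12.81: toys → 7.75% + 3% county = 10.75% → €1.38
RC car €38.94: toys → 7.75% + 3% county = 10.75% → €4.19
Tax on toys = €1.75 + €1.38 + €4.19 = €7.32

€7.32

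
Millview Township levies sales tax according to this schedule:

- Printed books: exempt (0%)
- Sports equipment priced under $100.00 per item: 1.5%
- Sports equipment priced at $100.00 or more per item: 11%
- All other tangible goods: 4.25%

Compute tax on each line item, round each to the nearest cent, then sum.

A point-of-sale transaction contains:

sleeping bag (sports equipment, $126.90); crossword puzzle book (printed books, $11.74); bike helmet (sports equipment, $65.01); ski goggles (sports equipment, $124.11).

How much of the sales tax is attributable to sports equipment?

$28.59

Sleeping bag $126.90: sports equipment, $100.00 or more → 11% → $13.96
Bike helmet $65.01: sports equipment, under $100.00 → 1.5% → $0.98
Ski goggles $124.11: sports equipment, $100.00 or more → 11% → $13.65
Tax on sports equipment = $13.96 + $0.98 + $13.65 = $28.59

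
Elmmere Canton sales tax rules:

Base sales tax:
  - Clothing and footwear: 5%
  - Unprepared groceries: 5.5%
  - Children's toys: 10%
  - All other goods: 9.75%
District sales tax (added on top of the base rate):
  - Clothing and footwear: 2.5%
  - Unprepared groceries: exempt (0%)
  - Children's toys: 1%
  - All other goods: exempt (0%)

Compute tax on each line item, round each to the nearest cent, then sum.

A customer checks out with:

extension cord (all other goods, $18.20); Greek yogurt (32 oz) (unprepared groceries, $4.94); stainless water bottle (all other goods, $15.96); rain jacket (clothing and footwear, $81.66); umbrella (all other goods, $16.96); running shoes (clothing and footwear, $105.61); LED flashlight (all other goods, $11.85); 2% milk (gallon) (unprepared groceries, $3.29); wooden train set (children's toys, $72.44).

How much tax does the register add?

Extension cord $18.20: all other goods → 9.75% + 0% district = 9.75% → $1.77
Greek yogurt (32 oz) $4.94: unprepared groceries → 5.5% + 0% district = 5.5% → $0.27
Stainless water bottle $15.96: all other goods → 9.75% + 0% district = 9.75% → $1.56
Rain jacket $81.66: clothing and footwear → 5% + 2.5% district = 7.5% → $6.12
Umbrella $16.96: all other goods → 9.75% + 0% district = 9.75% → $1.65
Running shoes $105.61: clothing and footwear → 5% + 2.5% district = 7.5% → $7.92
LED flashlight $11.85: all other goods → 9.75% + 0% district = 9.75% → $1.16
2% milk (gallon) $3.29: unprepared groceries → 5.5% + 0% district = 5.5% → $0.18
Wooden train set $72.44: children's toys → 10% + 1% district = 11% → $7.97
Total tax = $1.77 + $0.27 + $1.56 + $6.12 + $1.65 + $7.92 + $1.16 + $0.18 + $7.97 = $28.60

$28.60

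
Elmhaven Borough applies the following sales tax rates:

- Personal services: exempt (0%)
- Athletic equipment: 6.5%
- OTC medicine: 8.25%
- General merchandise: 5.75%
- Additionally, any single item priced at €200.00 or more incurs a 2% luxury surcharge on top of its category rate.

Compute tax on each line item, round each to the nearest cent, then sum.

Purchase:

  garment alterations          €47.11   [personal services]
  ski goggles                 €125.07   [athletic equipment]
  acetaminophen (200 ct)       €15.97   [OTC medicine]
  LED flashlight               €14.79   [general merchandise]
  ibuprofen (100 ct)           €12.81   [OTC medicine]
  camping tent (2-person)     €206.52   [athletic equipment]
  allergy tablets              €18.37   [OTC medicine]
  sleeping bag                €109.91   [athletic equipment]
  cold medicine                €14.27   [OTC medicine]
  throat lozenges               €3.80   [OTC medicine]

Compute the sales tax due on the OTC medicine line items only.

Acetaminophen (200 ct) €15.97: OTC medicine → 8.25% → €1.32
Ibuprofen (100 ct) €12.81: OTC medicine → 8.25% → €1.06
Allergy tablets €18.37: OTC medicine → 8.25% → €1.52
Cold medicine €14.27: OTC medicine → 8.25% → €1.18
Throat lozenges €3.80: OTC medicine → 8.25% → €0.31
Tax on OTC medicine = €1.32 + €1.06 + €1.52 + €1.18 + €0.31 = €5.39

€5.39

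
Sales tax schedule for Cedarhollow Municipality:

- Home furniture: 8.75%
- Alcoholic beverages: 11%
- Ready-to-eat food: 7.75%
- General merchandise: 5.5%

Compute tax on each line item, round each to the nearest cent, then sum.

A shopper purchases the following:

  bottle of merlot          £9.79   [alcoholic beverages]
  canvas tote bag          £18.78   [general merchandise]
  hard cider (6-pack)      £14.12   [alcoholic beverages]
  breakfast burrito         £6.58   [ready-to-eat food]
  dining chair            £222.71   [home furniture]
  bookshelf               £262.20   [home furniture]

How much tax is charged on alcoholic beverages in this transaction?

£2.63

Bottle of merlot £9.79: alcoholic beverages → 11% → £1.08
Hard cider (6-pack) £14.12: alcoholic beverages → 11% → £1.55
Tax on alcoholic beverages = £1.08 + £1.55 = £2.63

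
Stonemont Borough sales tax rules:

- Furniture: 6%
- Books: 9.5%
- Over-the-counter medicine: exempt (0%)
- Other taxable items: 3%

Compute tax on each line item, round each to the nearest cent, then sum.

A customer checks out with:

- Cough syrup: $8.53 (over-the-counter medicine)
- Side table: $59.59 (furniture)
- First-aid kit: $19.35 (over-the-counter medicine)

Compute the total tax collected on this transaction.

$3.58

Cough syrup $8.53: over-the-counter medicine → 0% → $0.00
Side table $59.59: furniture → 6% → $3.58
First-aid kit $19.35: over-the-counter medicine → 0% → $0.00
Total tax = $3.58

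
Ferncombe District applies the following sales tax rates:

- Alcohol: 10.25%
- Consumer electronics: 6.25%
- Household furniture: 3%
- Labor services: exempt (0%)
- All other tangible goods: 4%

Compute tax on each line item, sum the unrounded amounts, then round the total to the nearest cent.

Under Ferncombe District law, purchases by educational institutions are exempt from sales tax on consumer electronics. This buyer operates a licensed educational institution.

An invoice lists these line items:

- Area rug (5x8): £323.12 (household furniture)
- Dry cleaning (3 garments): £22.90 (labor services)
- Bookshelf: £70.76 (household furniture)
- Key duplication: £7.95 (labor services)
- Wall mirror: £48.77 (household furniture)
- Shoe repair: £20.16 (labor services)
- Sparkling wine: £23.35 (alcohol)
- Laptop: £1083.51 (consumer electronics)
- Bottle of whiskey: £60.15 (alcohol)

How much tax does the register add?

£21.84

Area rug (5x8) £323.12: household furniture → 3% → £9.6936
Dry cleaning (3 garments) £22.90: labor services → 0% → £0.00
Bookshelf £70.76: household furniture → 3% → £2.1228
Key duplication £7.95: labor services → 0% → £0.00
Wall mirror £48.77: household furniture → 3% → £1.4631
Shoe repair £20.16: labor services → 0% → £0.00
Sparkling wine £23.35: alcohol → 10.25% → £2.393375
Laptop £1083.51: consumer electronics, buyer-exempt → 0% → £0.00
Bottle of whiskey £60.15: alcohol → 10.25% → £6.165375
Unrounded tax sum = £21.83825 → £21.84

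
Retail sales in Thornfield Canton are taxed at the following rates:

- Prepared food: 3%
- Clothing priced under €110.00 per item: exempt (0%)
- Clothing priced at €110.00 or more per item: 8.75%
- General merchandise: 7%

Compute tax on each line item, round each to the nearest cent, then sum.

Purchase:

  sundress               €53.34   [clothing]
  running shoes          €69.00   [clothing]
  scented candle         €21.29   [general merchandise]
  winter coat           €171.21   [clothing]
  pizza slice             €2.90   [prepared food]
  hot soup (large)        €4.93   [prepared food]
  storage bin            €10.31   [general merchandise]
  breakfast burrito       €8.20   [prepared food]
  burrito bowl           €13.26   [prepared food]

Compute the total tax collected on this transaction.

€18.08

Sundress €53.34: clothing, under €110.00 → 0% → €0.00
Running shoes €69.00: clothing, under €110.00 → 0% → €0.00
Scented candle €21.29: general merchandise → 7% → €1.49
Winter coat €171.21: clothing, €110.00 or more → 8.75% → €14.98
Pizza slice €2.90: prepared food → 3% → €0.09
Hot soup (large) €4.93: prepared food → 3% → €0.15
Storage bin €10.31: general merchandise → 7% → €0.72
Breakfast burrito €8.20: prepared food → 3% → €0.25
Burrito bowl €13.26: prepared food → 3% → €0.40
Total tax = €1.49 + €14.98 + €0.09 + €0.15 + €0.72 + €0.25 + €0.40 = €18.08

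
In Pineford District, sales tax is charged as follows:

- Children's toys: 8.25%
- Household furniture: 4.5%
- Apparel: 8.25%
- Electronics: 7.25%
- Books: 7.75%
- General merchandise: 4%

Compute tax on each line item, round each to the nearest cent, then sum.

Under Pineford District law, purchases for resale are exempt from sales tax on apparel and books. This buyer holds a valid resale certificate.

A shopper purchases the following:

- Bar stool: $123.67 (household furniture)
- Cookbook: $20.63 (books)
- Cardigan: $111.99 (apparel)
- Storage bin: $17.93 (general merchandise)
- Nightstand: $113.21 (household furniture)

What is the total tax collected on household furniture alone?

Bar stool $123.67: household furniture → 4.5% → $5.57
Nightstand $113.21: household furniture → 4.5% → $5.09
Tax on household furniture = $5.57 + $5.09 = $10.66

$10.66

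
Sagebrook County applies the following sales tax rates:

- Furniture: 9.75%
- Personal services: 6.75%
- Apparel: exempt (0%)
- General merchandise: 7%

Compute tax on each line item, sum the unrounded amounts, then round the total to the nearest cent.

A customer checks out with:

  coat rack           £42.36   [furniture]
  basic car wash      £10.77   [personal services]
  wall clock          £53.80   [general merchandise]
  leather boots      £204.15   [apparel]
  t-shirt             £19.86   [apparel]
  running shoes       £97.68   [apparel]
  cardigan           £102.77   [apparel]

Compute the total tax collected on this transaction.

£8.62

Coat rack £42.36: furniture → 9.75% → £4.1301
Basic car wash £10.77: personal services → 6.75% → £0.726975
Wall clock £53.80: general merchandise → 7% → £3.766
Leather boots £204.15: apparel → 0% → £0.00
T-shirt £19.86: apparel → 0% → £0.00
Running shoes £97.68: apparel → 0% → £0.00
Cardigan £102.77: apparel → 0% → £0.00
Unrounded tax sum = £8.623075 → £8.62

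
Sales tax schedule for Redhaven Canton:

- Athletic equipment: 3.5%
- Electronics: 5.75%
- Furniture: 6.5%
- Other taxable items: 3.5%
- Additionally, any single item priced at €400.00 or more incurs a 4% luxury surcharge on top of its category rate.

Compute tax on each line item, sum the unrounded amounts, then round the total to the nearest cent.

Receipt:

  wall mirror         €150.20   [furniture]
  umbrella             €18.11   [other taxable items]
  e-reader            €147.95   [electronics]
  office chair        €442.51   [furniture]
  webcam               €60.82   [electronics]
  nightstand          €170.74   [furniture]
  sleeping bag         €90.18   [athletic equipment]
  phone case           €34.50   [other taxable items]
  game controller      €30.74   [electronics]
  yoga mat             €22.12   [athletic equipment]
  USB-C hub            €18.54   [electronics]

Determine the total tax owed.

€87.93

Wall mirror €150.20: furniture → 6.5% → €9.763
Umbrella €18.11: other taxable items → 3.5% → €0.63385
E-reader €147.95: electronics → 5.75% → €8.507125
Office chair €442.51: furniture → 6.5% + 4% surcharge = 10.5% → €46.46355
Webcam €60.82: electronics → 5.75% → €3.49715
Nightstand €170.74: furniture → 6.5% → €11.0981
Sleeping bag €90.18: athletic equipment → 3.5% → €3.1563
Phone case €34.50: other taxable items → 3.5% → €1.2075
Game controller €30.74: electronics → 5.75% → €1.76755
Yoga mat €22.12: athletic equipment → 3.5% → €0.7742
USB-C hub €18.54: electronics → 5.75% → €1.06605
Unrounded tax sum = €87.934375 → €87.93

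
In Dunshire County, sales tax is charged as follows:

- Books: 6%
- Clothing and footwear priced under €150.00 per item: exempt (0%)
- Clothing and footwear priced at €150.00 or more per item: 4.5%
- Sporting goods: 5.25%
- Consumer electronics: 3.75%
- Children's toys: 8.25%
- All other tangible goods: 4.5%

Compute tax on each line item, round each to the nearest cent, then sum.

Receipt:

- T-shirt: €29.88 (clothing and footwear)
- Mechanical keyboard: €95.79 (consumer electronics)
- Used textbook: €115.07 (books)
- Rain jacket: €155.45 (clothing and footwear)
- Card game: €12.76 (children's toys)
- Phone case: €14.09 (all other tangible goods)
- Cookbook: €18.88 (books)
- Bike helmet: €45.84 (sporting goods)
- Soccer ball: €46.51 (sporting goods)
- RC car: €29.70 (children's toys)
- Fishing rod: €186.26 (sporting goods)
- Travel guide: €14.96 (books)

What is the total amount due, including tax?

T-shirt €29.88: clothing and footwear, under €150.00 → 0% → €0.00
Mechanical keyboard €95.79: consumer electronics → 3.75% → €3.59
Used textbook €115.07: books → 6% → €6.90
Rain jacket €155.45: clothing and footwear, €150.00 or more → 4.5% → €7.00
Card game €12.76: children's toys → 8.25% → €1.05
Phone case €14.09: all other tangible goods → 4.5% → €0.63
Cookbook €18.88: books → 6% → €1.13
Bike helmet €45.84: sporting goods → 5.25% → €2.41
Soccer ball €46.51: sporting goods → 5.25% → €2.44
RC car €29.70: children's toys → 8.25% → €2.45
Fishing rod €186.26: sporting goods → 5.25% → €9.78
Travel guide €14.96: books → 6% → €0.90
Subtotal = €765.19; tax = €38.28; total due = €803.47

€803.47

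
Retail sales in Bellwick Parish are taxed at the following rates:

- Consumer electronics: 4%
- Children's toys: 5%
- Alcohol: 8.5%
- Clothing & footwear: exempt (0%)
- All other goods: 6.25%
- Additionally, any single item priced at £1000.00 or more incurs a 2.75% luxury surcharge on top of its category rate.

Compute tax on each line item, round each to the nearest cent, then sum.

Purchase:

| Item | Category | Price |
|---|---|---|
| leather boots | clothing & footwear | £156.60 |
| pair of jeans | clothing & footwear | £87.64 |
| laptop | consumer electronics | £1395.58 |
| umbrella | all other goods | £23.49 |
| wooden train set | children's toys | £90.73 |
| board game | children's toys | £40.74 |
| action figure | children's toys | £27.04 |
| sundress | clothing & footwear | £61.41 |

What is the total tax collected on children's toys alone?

£7.93

Wooden train set £90.73: children's toys → 5% → £4.54
Board game £40.74: children's toys → 5% → £2.04
Action figure £27.04: children's toys → 5% → £1.35
Tax on children's toys = £4.54 + £2.04 + £1.35 = £7.93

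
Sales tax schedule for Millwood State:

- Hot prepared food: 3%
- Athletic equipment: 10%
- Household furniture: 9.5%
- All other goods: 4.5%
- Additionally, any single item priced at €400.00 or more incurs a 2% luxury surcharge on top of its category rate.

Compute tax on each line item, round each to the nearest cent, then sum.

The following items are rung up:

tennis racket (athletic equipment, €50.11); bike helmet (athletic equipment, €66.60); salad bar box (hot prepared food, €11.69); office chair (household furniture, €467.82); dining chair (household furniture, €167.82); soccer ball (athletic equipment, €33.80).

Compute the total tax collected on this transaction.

€85.14

Tennis racket €50.11: athletic equipment → 10% → €5.01
Bike helmet €66.60: athletic equipment → 10% → €6.66
Salad bar box €11.69: hot prepared food → 3% → €0.35
Office chair €467.82: household furniture → 9.5% + 2% surcharge = 11.5% → €53.80
Dining chair €167.82: household furniture → 9.5% → €15.94
Soccer ball €33.80: athletic equipment → 10% → €3.38
Total tax = €5.01 + €6.66 + €0.35 + €53.80 + €15.94 + €3.38 = €85.14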